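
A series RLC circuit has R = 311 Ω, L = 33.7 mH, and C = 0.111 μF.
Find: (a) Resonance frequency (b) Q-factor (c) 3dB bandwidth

Step 1 — Resonance condition Im(Z)=0 gives ω₀ = 1/√(LC).
Step 2 — ω₀ = 1/√(0.0337·1.11e-07) = 1.635e+04 rad/s.
Step 3 — f₀ = ω₀/(2π) = 2602 Hz.
Step 4 — Series Q: Q = ω₀L/R = 1.635e+04·0.0337/311 = 1.772.
Step 5 — 3dB bandwidth: Δω = ω₀/Q = 9228 rad/s; BW = Δω/(2π) = 1469 Hz.

(a) f₀ = 2602 Hz  (b) Q = 1.772  (c) BW = 1469 Hz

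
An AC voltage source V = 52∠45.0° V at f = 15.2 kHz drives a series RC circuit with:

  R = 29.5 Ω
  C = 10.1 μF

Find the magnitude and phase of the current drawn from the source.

Step 1 — Angular frequency: ω = 2π·f = 2π·1.52e+04 = 9.55e+04 rad/s.
Step 2 — Component impedances:
  R: Z = R = 29.5 Ω
  C: Z = 1/(jωC) = -j/(ω·C) = 0 - j1.037 Ω
Step 3 — Series combination: Z_total = R + C = 29.5 - j1.037 Ω = 29.52∠-2.0° Ω.
Step 4 — Source phasor: V = 52∠45.0° V = 36.77 + j36.77 V.
Step 5 — Ohm's law: I = V / Z_total = (36.77 + j36.77) / (29.5 - j1.037) = 1.201 + j1.289 A.
Step 6 — Convert to polar: |I| = 1.762 A, ∠I = 47.0°.

I = 1.762∠47.0° A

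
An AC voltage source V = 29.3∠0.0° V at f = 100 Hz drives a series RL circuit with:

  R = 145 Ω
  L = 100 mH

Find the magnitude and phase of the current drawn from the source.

Step 1 — Angular frequency: ω = 2π·f = 2π·100 = 628.3 rad/s.
Step 2 — Component impedances:
  R: Z = R = 145 Ω
  L: Z = jωL = j·628.3·0.1 = 0 + j62.83 Ω
Step 3 — Series combination: Z_total = R + L = 145 + j62.83 Ω = 158∠23.4° Ω.
Step 4 — Source phasor: V = 29.3∠0.0° V = 29.3 V.
Step 5 — Ohm's law: I = V / Z_total = (29.3) / (145 + j62.83) = 0.1701 - j0.07372 A.
Step 6 — Convert to polar: |I| = 0.1854 A, ∠I = -23.4°.

I = 0.1854∠-23.4° A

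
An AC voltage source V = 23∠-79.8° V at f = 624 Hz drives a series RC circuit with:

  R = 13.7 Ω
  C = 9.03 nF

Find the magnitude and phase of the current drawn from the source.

Step 1 — Angular frequency: ω = 2π·f = 2π·624 = 3921 rad/s.
Step 2 — Component impedances:
  R: Z = R = 13.7 Ω
  C: Z = 1/(jωC) = -j/(ω·C) = 0 - j2.825e+04 Ω
Step 3 — Series combination: Z_total = R + C = 13.7 - j2.825e+04 Ω = 2.825e+04∠-90.0° Ω.
Step 4 — Source phasor: V = 23∠-79.8° V = 4.073 - j22.64 V.
Step 5 — Ohm's law: I = V / Z_total = (4.073 - j22.64) / (13.7 - j2.825e+04) = 0.0008015 + j0.0001438 A.
Step 6 — Convert to polar: |I| = 0.0008143 A, ∠I = 10.2°.

I = 0.0008143∠10.2° A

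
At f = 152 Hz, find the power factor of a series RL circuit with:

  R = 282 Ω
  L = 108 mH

Step 1 — Angular frequency: ω = 2π·f = 2π·152 = 955 rad/s.
Step 2 — Component impedances:
  R: Z = R = 282 Ω
  L: Z = jωL = j·955·0.108 = 0 + j103.1 Ω
Step 3 — Series combination: Z_total = R + L = 282 + j103.1 Ω = 300.3∠20.1° Ω.
Step 4 — Power factor: PF = cos(φ) = Re(Z)/|Z| = 282/300.27 = 0.9392.
Step 5 — Type: Im(Z) = 103.1 ⇒ lagging (phase φ = 20.1°).

PF = 0.9392 (lagging, φ = 20.1°)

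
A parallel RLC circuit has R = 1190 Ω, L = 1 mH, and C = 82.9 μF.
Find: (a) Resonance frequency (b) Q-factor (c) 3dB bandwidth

Step 1 — Resonance: ω₀ = 1/√(LC) = 1/√(0.001·8.29e-05) = 3473 rad/s.
Step 2 — f₀ = ω₀/(2π) = 552.8 Hz.
Step 3 — Parallel Q: Q = R/(ω₀L) = 1190/(3473·0.001) = 342.6.
Step 4 — Bandwidth: Δω = ω₀/Q = 10.14 rad/s; BW = Δω/(2π) = 1.613 Hz.

(a) f₀ = 552.8 Hz  (b) Q = 342.6  (c) BW = 1.613 Hz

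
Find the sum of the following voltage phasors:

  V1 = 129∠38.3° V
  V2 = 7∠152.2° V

Step 1 — Convert each phasor to rectangular form:
  V1 = 129·(cos(38.3°) + j·sin(38.3°)) = 101.2 + j79.95 V
  V2 = 7·(cos(152.2°) + j·sin(152.2°)) = -6.192 + j3.265 V
Step 2 — Sum components: V_total = 95.04 + j83.22 V.
Step 3 — Convert to polar: |V_total| = 126.3 V, ∠V_total = 41.2°.

V_total = 126.3∠41.2° V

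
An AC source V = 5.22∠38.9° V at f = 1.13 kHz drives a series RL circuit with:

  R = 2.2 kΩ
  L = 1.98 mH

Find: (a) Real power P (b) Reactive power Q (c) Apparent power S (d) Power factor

Step 1 — Angular frequency: ω = 2π·f = 2π·1130 = 7100 rad/s.
Step 2 — Component impedances:
  R: Z = R = 2200 Ω
  L: Z = jωL = j·7100·0.00198 = 0 + j14.06 Ω
Step 3 — Series combination: Z_total = R + L = 2200 + j14.06 Ω = 2200∠0.4° Ω.
Step 4 — Source phasor: V = 5.22∠38.9° V = 4.062 + j3.278 V.
Step 5 — Current: I = V / Z = 0.001856 + j0.001478 A = 0.002373∠38.5° A.
Step 6 — Complex power: S = V·I* = 0.01239 + j7.914e-05 VA.
Step 7 — Real power: P = Re(S) = 0.01239 W.
Step 8 — Reactive power: Q = Im(S) = 7.914e-05 VAR.
Step 9 — Apparent power: |S| = 0.01239 VA.
Step 10 — Power factor: PF = P/|S| = 1 (lagging).

(a) P = 0.01239 W  (b) Q = 7.914e-05 VAR  (c) S = 0.01239 VA  (d) PF = 1 (lagging)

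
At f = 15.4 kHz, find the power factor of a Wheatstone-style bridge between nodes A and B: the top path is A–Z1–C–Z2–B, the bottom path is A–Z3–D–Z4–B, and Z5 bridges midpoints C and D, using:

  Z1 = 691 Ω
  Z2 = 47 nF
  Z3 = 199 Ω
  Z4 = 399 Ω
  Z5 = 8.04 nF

Step 1 — Angular frequency: ω = 2π·f = 2π·1.54e+04 = 9.676e+04 rad/s.
Step 2 — Component impedances:
  Z1: Z = R = 691 Ω
  Z2: Z = 1/(jωC) = -j/(ω·C) = 0 - j219.9 Ω
  Z3: Z = R = 199 Ω
  Z4: Z = R = 399 Ω
  Z5: Z = 1/(jωC) = -j/(ω·C) = 0 - j1285 Ω
Step 3 — Bridge requires nodal analysis (the Z5 bridge couples midpoints C and D, so the two paths cannot be reduced to a simple series/parallel combination). Setting node B to ground and injecting 1 A at node A, the 3-node admittance system at A, C, D solves to V_A = Z_AB = 342.2 - j75.01 Ω = 350.4∠-12.4° Ω.
Step 4 — Power factor: PF = cos(φ) = Re(Z)/|Z| = 342.24/350.37 = 0.9768.
Step 5 — Type: Im(Z) = -75.01 ⇒ leading (phase φ = -12.4°).

PF = 0.9768 (leading, φ = -12.4°)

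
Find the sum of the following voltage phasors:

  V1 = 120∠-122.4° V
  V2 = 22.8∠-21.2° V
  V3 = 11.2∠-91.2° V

Step 1 — Convert each phasor to rectangular form:
  V1 = 120·(cos(-122.4°) + j·sin(-122.4°)) = -64.3 - j101.3 V
  V2 = 22.8·(cos(-21.2°) + j·sin(-21.2°)) = 21.26 - j8.245 V
  V3 = 11.2·(cos(-91.2°) + j·sin(-91.2°)) = -0.2346 - j11.2 V
Step 2 — Sum components: V_total = -43.28 - j120.8 V.
Step 3 — Convert to polar: |V_total| = 128.3 V, ∠V_total = -109.7°.

V_total = 128.3∠-109.7° V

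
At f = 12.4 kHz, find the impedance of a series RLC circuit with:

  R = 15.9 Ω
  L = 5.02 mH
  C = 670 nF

Step 1 — Angular frequency: ω = 2π·f = 2π·1.24e+04 = 7.791e+04 rad/s.
Step 2 — Component impedances:
  R: Z = R = 15.9 Ω
  L: Z = jωL = j·7.791e+04·0.00502 = 0 + j391.1 Ω
  C: Z = 1/(jωC) = -j/(ω·C) = 0 - j19.16 Ω
Step 3 — Series combination: Z_total = R + L + C = 15.9 + j372 Ω = 372.3∠87.6° Ω.

Z = 15.9 + j372 Ω = 372.3∠87.6° Ω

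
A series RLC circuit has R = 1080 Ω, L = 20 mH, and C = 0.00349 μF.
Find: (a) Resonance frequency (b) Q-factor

Step 1 — Resonance condition Im(Z)=0 gives ω₀ = 1/√(LC).
Step 2 — ω₀ = 1/√(0.02·3.49e-09) = 1.197e+05 rad/s.
Step 3 — f₀ = ω₀/(2π) = 1.905e+04 Hz.
Step 4 — Series Q: Q = ω₀L/R = 1.197e+05·0.02/1080 = 2.217.

(a) f₀ = 1.905e+04 Hz  (b) Q = 2.217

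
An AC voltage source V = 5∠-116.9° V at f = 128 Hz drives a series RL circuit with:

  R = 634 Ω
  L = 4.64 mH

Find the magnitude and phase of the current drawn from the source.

Step 1 — Angular frequency: ω = 2π·f = 2π·128 = 804.2 rad/s.
Step 2 — Component impedances:
  R: Z = R = 634 Ω
  L: Z = jωL = j·804.2·0.00464 = 0 + j3.732 Ω
Step 3 — Series combination: Z_total = R + L = 634 + j3.732 Ω = 634∠0.3° Ω.
Step 4 — Source phasor: V = 5∠-116.9° V = -2.262 - j4.459 V.
Step 5 — Ohm's law: I = V / Z_total = (-2.262 - j4.459) / (634 + j3.732) = -0.003609 - j0.007012 A.
Step 6 — Convert to polar: |I| = 0.007886 A, ∠I = -117.2°.

I = 0.007886∠-117.2° A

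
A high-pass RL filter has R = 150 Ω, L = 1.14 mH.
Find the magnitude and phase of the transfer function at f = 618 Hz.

Step 1 — Angular frequency: ω = 2π·618 = 3883 rad/s.
Step 2 — Transfer function: H(jω) = jωL/(R + jωL).
Step 3 — Numerator jωL = j·4.427; denominator R + jωL = 150 + j4.427.
Step 4 — H = 0.0008701 + j0.02949.
Step 5 — Magnitude: |H| = 0.0295 (-30.6 dB); phase: φ = 88.3°.

|H| = 0.0295 (-30.6 dB), φ = 88.3°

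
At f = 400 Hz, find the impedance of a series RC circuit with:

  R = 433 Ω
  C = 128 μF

Step 1 — Angular frequency: ω = 2π·f = 2π·400 = 2513 rad/s.
Step 2 — Component impedances:
  R: Z = R = 433 Ω
  C: Z = 1/(jωC) = -j/(ω·C) = 0 - j3.108 Ω
Step 3 — Series combination: Z_total = R + C = 433 - j3.108 Ω = 433∠-0.4° Ω.

Z = 433 - j3.108 Ω = 433∠-0.4° Ω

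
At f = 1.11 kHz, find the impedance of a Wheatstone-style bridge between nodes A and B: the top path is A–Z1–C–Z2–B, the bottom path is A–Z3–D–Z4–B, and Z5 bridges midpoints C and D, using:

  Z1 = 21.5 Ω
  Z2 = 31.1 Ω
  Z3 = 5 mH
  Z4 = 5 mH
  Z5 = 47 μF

Step 1 — Angular frequency: ω = 2π·f = 2π·1110 = 6974 rad/s.
Step 2 — Component impedances:
  Z1: Z = R = 21.5 Ω
  Z2: Z = R = 31.1 Ω
  Z3: Z = jωL = j·6974·0.005 = 0 + j34.87 Ω
  Z4: Z = jωL = j·6974·0.005 = 0 + j34.87 Ω
  Z5: Z = 1/(jωC) = -j/(ω·C) = 0 - j3.051 Ω
Step 3 — Bridge requires nodal analysis (the Z5 bridge couples midpoints C and D, so the two paths cannot be reduced to a simple series/parallel combination). Setting node B to ground and injecting 1 A at node A, the 3-node admittance system at A, C, D solves to V_A = Z_AB = 32.85 + j24.96 Ω = 41.26∠37.2° Ω.

Z = 32.85 + j24.96 Ω = 41.26∠37.2° Ω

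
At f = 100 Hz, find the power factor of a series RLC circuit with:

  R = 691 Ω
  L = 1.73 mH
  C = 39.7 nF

Step 1 — Angular frequency: ω = 2π·f = 2π·100 = 628.3 rad/s.
Step 2 — Component impedances:
  R: Z = R = 691 Ω
  L: Z = jωL = j·628.3·0.00173 = 0 + j1.087 Ω
  C: Z = 1/(jωC) = -j/(ω·C) = 0 - j4.009e+04 Ω
Step 3 — Series combination: Z_total = R + L + C = 691 - j4.009e+04 Ω = 4.009e+04∠-89.0° Ω.
Step 4 — Power factor: PF = cos(φ) = Re(Z)/|Z| = 691/40094 = 0.01723.
Step 5 — Type: Im(Z) = -4.009e+04 ⇒ leading (phase φ = -89.0°).

PF = 0.01723 (leading, φ = -89.0°)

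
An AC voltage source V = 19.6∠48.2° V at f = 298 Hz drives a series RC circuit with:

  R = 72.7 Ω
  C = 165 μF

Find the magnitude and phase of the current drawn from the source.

Step 1 — Angular frequency: ω = 2π·f = 2π·298 = 1872 rad/s.
Step 2 — Component impedances:
  R: Z = R = 72.7 Ω
  C: Z = 1/(jωC) = -j/(ω·C) = 0 - j3.237 Ω
Step 3 — Series combination: Z_total = R + C = 72.7 - j3.237 Ω = 72.77∠-2.5° Ω.
Step 4 — Source phasor: V = 19.6∠48.2° V = 13.06 + j14.61 V.
Step 5 — Ohm's law: I = V / Z_total = (13.06 + j14.61) / (72.7 - j3.237) = 0.1704 + j0.2086 A.
Step 6 — Convert to polar: |I| = 0.2693 A, ∠I = 50.7°.

I = 0.2693∠50.7° A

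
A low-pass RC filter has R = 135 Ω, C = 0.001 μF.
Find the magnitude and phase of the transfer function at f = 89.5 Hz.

Step 1 — Angular frequency: ω = 2π·89.5 = 562.3 rad/s.
Step 2 — Transfer function: H(jω) = 1/(1 + jωRC).
Step 3 — Denominator: 1 + jωRC = 1 + j·562.3·135·1e-09 = 1 + j7.592e-05.
Step 4 — H = 1 - j7.592e-05.
Step 5 — Magnitude: |H| = 1 (-0.0 dB); phase: φ = -0.0°.

|H| = 1 (-0.0 dB), φ = -0.0°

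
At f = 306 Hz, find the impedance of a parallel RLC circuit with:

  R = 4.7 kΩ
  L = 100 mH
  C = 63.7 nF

Step 1 — Angular frequency: ω = 2π·f = 2π·306 = 1923 rad/s.
Step 2 — Component impedances:
  R: Z = R = 4700 Ω
  L: Z = jωL = j·1923·0.1 = 0 + j192.3 Ω
  C: Z = 1/(jωC) = -j/(ω·C) = 0 - j8165 Ω
Step 3 — Parallel combination: 1/Z_total = 1/R + 1/L + 1/C; Z_total = 8.235 + j196.6 Ω = 196.7∠87.6° Ω.

Z = 8.235 + j196.6 Ω = 196.7∠87.6° Ω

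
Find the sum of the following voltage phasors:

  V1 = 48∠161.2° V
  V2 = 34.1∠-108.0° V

Step 1 — Convert each phasor to rectangular form:
  V1 = 48·(cos(161.2°) + j·sin(161.2°)) = -45.44 + j15.47 V
  V2 = 34.1·(cos(-108.0°) + j·sin(-108.0°)) = -10.54 - j32.43 V
Step 2 — Sum components: V_total = -55.98 - j16.96 V.
Step 3 — Convert to polar: |V_total| = 58.49 V, ∠V_total = -163.1°.

V_total = 58.49∠-163.1° V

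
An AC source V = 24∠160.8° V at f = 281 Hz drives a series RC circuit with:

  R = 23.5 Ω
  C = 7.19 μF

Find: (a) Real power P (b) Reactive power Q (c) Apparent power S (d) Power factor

Step 1 — Angular frequency: ω = 2π·f = 2π·281 = 1766 rad/s.
Step 2 — Component impedances:
  R: Z = R = 23.5 Ω
  C: Z = 1/(jωC) = -j/(ω·C) = 0 - j78.77 Ω
Step 3 — Series combination: Z_total = R + C = 23.5 - j78.77 Ω = 82.2∠-73.4° Ω.
Step 4 — Source phasor: V = 24∠160.8° V = -22.67 + j7.893 V.
Step 5 — Current: I = V / Z = -0.1708 - j0.2368 A = 0.292∠-125.8° A.
Step 6 — Complex power: S = V·I* = 2.003 - j6.714 VA.
Step 7 — Real power: P = Re(S) = 2.003 W.
Step 8 — Reactive power: Q = Im(S) = -6.714 VAR.
Step 9 — Apparent power: |S| = 7.007 VA.
Step 10 — Power factor: PF = P/|S| = 0.2859 (leading).

(a) P = 2.003 W  (b) Q = -6.714 VAR  (c) S = 7.007 VA  (d) PF = 0.2859 (leading)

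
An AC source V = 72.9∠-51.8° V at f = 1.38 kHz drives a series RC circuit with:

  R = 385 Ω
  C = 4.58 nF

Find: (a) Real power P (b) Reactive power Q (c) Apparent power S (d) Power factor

Step 1 — Angular frequency: ω = 2π·f = 2π·1380 = 8671 rad/s.
Step 2 — Component impedances:
  R: Z = R = 385 Ω
  C: Z = 1/(jωC) = -j/(ω·C) = 0 - j2.518e+04 Ω
Step 3 — Series combination: Z_total = R + C = 385 - j2.518e+04 Ω = 2.518e+04∠-89.1° Ω.
Step 4 — Source phasor: V = 72.9∠-51.8° V = 45.08 - j57.29 V.
Step 5 — Current: I = V / Z = 0.002302 + j0.001755 A = 0.002895∠37.3° A.
Step 6 — Complex power: S = V·I* = 0.003226 - j0.211 VA.
Step 7 — Real power: P = Re(S) = 0.003226 W.
Step 8 — Reactive power: Q = Im(S) = -0.211 VAR.
Step 9 — Apparent power: |S| = 0.211 VA.
Step 10 — Power factor: PF = P/|S| = 0.01529 (leading).

(a) P = 0.003226 W  (b) Q = -0.211 VAR  (c) S = 0.211 VA  (d) PF = 0.01529 (leading)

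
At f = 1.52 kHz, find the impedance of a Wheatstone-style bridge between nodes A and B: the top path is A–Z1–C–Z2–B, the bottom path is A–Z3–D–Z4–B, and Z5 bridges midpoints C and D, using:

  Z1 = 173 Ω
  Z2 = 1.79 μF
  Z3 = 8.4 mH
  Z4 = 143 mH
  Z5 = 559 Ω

Step 1 — Angular frequency: ω = 2π·f = 2π·1520 = 9550 rad/s.
Step 2 — Component impedances:
  Z1: Z = R = 173 Ω
  Z2: Z = 1/(jωC) = -j/(ω·C) = 0 - j58.5 Ω
  Z3: Z = jωL = j·9550·0.0084 = 0 + j80.22 Ω
  Z4: Z = jωL = j·9550·0.143 = 0 + j1366 Ω
  Z5: Z = R = 559 Ω
Step 3 — Bridge requires nodal analysis (the Z5 bridge couples midpoints C and D, so the two paths cannot be reduced to a simple series/parallel combination). Setting node B to ground and injecting 1 A at node A, the 3-node admittance system at A, C, D solves to V_A = Z_AB = 145.6 - j44.07 Ω = 152.2∠-16.8° Ω.

Z = 145.6 - j44.07 Ω = 152.2∠-16.8° Ω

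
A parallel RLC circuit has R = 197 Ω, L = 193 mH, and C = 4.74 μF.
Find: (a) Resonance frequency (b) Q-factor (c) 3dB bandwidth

Step 1 — Resonance: ω₀ = 1/√(LC) = 1/√(0.193·4.74e-06) = 1046 rad/s.
Step 2 — f₀ = ω₀/(2π) = 166.4 Hz.
Step 3 — Parallel Q: Q = R/(ω₀L) = 197/(1046·0.193) = 0.9763.
Step 4 — Bandwidth: Δω = ω₀/Q = 1071 rad/s; BW = Δω/(2π) = 170.4 Hz.

(a) f₀ = 166.4 Hz  (b) Q = 0.9763  (c) BW = 170.4 Hz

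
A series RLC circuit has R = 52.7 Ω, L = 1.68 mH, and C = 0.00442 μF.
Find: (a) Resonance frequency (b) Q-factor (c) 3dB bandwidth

Step 1 — Resonance: ω₀ = 1/√(LC) = 1/√(0.00168·4.42e-09) = 3.67e+05 rad/s.
Step 2 — f₀ = ω₀/(2π) = 5.841e+04 Hz.
Step 3 — Series Q: Q = ω₀L/R = 3.67e+05·0.00168/52.7 = 11.7.
Step 4 — Bandwidth: Δω = ω₀/Q = 3.137e+04 rad/s; BW = Δω/(2π) = 4993 Hz.

(a) f₀ = 5.841e+04 Hz  (b) Q = 11.7  (c) BW = 4993 Hz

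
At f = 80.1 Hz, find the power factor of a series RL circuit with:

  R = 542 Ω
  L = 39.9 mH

Step 1 — Angular frequency: ω = 2π·f = 2π·80.1 = 503.3 rad/s.
Step 2 — Component impedances:
  R: Z = R = 542 Ω
  L: Z = jωL = j·503.3·0.0399 = 0 + j20.08 Ω
Step 3 — Series combination: Z_total = R + L = 542 + j20.08 Ω = 542.4∠2.1° Ω.
Step 4 — Power factor: PF = cos(φ) = Re(Z)/|Z| = 542/542.4 = 0.9993.
Step 5 — Type: Im(Z) = 20.08 ⇒ lagging (phase φ = 2.1°).

PF = 0.9993 (lagging, φ = 2.1°)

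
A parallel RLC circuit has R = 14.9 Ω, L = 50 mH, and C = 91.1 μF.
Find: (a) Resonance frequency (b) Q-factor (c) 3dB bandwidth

Step 1 — Resonance: ω₀ = 1/√(LC) = 1/√(0.05·9.11e-05) = 468.5 rad/s.
Step 2 — f₀ = ω₀/(2π) = 74.57 Hz.
Step 3 — Parallel Q: Q = R/(ω₀L) = 14.9/(468.5·0.05) = 0.636.
Step 4 — Bandwidth: Δω = ω₀/Q = 736.7 rad/s; BW = Δω/(2π) = 117.3 Hz.

(a) f₀ = 74.57 Hz  (b) Q = 0.636  (c) BW = 117.3 Hz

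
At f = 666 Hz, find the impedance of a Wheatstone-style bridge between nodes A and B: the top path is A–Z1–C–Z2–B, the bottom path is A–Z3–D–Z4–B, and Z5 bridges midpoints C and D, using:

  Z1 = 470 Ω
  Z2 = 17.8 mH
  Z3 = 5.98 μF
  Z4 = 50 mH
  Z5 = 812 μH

Step 1 — Angular frequency: ω = 2π·f = 2π·666 = 4185 rad/s.
Step 2 — Component impedances:
  Z1: Z = R = 470 Ω
  Z2: Z = jωL = j·4185·0.0178 = 0 + j74.49 Ω
  Z3: Z = 1/(jωC) = -j/(ω·C) = 0 - j39.96 Ω
  Z4: Z = jωL = j·4185·0.05 = 0 + j209.2 Ω
  Z5: Z = jωL = j·4185·0.000812 = 0 + j3.398 Ω
Step 3 — Bridge requires nodal analysis (the Z5 bridge couples midpoints C and D, so the two paths cannot be reduced to a simple series/parallel combination). Setting node B to ground and injecting 1 A at node A, the 3-node admittance system at A, C, D solves to V_A = Z_AB = 2.972 + j17.03 Ω = 17.28∠80.1° Ω.

Z = 2.972 + j17.03 Ω = 17.28∠80.1° Ω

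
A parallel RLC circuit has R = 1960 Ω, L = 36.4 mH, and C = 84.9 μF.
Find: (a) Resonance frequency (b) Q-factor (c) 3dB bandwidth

Step 1 — Resonance: ω₀ = 1/√(LC) = 1/√(0.0364·8.49e-05) = 568.8 rad/s.
Step 2 — f₀ = ω₀/(2π) = 90.53 Hz.
Step 3 — Parallel Q: Q = R/(ω₀L) = 1960/(568.8·0.0364) = 94.66.
Step 4 — Bandwidth: Δω = ω₀/Q = 6.009 rad/s; BW = Δω/(2π) = 0.9564 Hz.

(a) f₀ = 90.53 Hz  (b) Q = 94.66  (c) BW = 0.9564 Hz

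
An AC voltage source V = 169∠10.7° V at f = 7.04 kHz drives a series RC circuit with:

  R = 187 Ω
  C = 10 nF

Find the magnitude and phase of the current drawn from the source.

Step 1 — Angular frequency: ω = 2π·f = 2π·7040 = 4.423e+04 rad/s.
Step 2 — Component impedances:
  R: Z = R = 187 Ω
  C: Z = 1/(jωC) = -j/(ω·C) = 0 - j2261 Ω
Step 3 — Series combination: Z_total = R + C = 187 - j2261 Ω = 2268∠-85.3° Ω.
Step 4 — Source phasor: V = 169∠10.7° V = 166.1 + j31.38 V.
Step 5 — Ohm's law: I = V / Z_total = (166.1 + j31.38) / (187 - j2261) = -0.00775 + j0.0741 A.
Step 6 — Convert to polar: |I| = 0.0745 A, ∠I = 96.0°.

I = 0.0745∠96.0° A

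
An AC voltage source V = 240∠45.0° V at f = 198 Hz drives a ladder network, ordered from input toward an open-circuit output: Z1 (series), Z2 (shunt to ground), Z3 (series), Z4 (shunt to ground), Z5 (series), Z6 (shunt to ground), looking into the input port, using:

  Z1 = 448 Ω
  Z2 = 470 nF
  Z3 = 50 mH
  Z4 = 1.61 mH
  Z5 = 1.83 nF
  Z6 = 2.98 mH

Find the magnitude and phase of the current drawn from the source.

Step 1 — Angular frequency: ω = 2π·f = 2π·198 = 1244 rad/s.
Step 2 — Component impedances:
  Z1: Z = R = 448 Ω
  Z2: Z = 1/(jωC) = -j/(ω·C) = 0 - j1710 Ω
  Z3: Z = jωL = j·1244·0.05 = 0 + j62.2 Ω
  Z4: Z = jωL = j·1244·0.00161 = 0 + j2.003 Ω
  Z5: Z = 1/(jωC) = -j/(ω·C) = 0 - j4.392e+05 Ω
  Z6: Z = jωL = j·1244·0.00298 = 0 + j3.707 Ω
Step 3 — Ladder network (open output): work backward from the far end, alternating series and parallel combinations. Z_in = 448 + j66.71 Ω = 452.9∠8.5° Ω.
Step 4 — Source phasor: V = 240∠45.0° V = 169.7 + j169.7 V.
Step 5 — Ohm's law: I = V / Z_total = (169.7 + j169.7) / (448 + j66.71) = 0.4258 + j0.3154 A.
Step 6 — Convert to polar: |I| = 0.5299 A, ∠I = 36.5°.

I = 0.5299∠36.5° A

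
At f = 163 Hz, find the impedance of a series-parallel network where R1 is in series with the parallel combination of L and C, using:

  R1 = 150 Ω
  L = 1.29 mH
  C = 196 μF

Step 1 — Angular frequency: ω = 2π·f = 2π·163 = 1024 rad/s.
Step 2 — Component impedances:
  R1: Z = R = 150 Ω
  L: Z = jωL = j·1024·0.00129 = 0 + j1.321 Ω
  C: Z = 1/(jωC) = -j/(ω·C) = 0 - j4.982 Ω
Step 3 — Parallel branch: L || C = 1/(1/L + 1/C) = 0 + j1.798 Ω.
Step 4 — Series with R1: Z_total = R1 + (L || C) = 150 + j1.798 Ω = 150∠0.7° Ω.

Z = 150 + j1.798 Ω = 150∠0.7° Ω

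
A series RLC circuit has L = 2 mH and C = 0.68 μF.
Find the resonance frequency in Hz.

Step 1 — Resonance condition Im(Z)=0 gives ω₀ = 1/√(LC).
Step 2 — ω₀ = 1/√(0.002·6.8e-07) = 2.712e+04 rad/s.
Step 3 — f₀ = ω₀/(2π) = 4316 Hz.

f₀ = 4316 Hz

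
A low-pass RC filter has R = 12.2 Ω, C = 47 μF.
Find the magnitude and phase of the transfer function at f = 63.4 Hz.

Step 1 — Angular frequency: ω = 2π·63.4 = 398.4 rad/s.
Step 2 — Transfer function: H(jω) = 1/(1 + jωRC).
Step 3 — Denominator: 1 + jωRC = 1 + j·398.4·12.2·4.7e-05 = 1 + j0.2284.
Step 4 — H = 0.9504 - j0.2171.
Step 5 — Magnitude: |H| = 0.9749 (-0.2 dB); phase: φ = -12.9°.

|H| = 0.9749 (-0.2 dB), φ = -12.9°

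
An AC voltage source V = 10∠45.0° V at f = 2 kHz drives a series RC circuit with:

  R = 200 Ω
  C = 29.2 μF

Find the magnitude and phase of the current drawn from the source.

Step 1 — Angular frequency: ω = 2π·f = 2π·2000 = 1.257e+04 rad/s.
Step 2 — Component impedances:
  R: Z = R = 200 Ω
  C: Z = 1/(jωC) = -j/(ω·C) = 0 - j2.725 Ω
Step 3 — Series combination: Z_total = R + C = 200 - j2.725 Ω = 200∠-0.8° Ω.
Step 4 — Source phasor: V = 10∠45.0° V = 7.071 + j7.071 V.
Step 5 — Ohm's law: I = V / Z_total = (7.071 + j7.071) / (200 - j2.725) = 0.03487 + j0.03583 A.
Step 6 — Convert to polar: |I| = 0.05 A, ∠I = 45.8°.

I = 0.05∠45.8° A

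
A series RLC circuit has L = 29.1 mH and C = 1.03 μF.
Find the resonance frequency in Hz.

Step 1 — Resonance condition Im(Z)=0 gives ω₀ = 1/√(LC).
Step 2 — ω₀ = 1/√(0.0291·1.03e-06) = 5776 rad/s.
Step 3 — f₀ = ω₀/(2π) = 919.3 Hz.

f₀ = 919.3 Hz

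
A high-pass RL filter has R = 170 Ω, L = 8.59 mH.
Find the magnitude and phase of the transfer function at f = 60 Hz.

Step 1 — Angular frequency: ω = 2π·60 = 377 rad/s.
Step 2 — Transfer function: H(jω) = jωL/(R + jωL).
Step 3 — Numerator jωL = j·3.238; denominator R + jωL = 170 + j3.238.
Step 4 — H = 0.0003627 + j0.01904.
Step 5 — Magnitude: |H| = 0.01905 (-34.4 dB); phase: φ = 88.9°.

|H| = 0.01905 (-34.4 dB), φ = 88.9°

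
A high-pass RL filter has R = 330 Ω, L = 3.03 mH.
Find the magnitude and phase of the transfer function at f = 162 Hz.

Step 1 — Angular frequency: ω = 2π·162 = 1018 rad/s.
Step 2 — Transfer function: H(jω) = jωL/(R + jωL).
Step 3 — Numerator jωL = j·3.084; denominator R + jωL = 330 + j3.084.
Step 4 — H = 8.734e-05 + j0.009345.
Step 5 — Magnitude: |H| = 0.009346 (-40.6 dB); phase: φ = 89.5°.

|H| = 0.009346 (-40.6 dB), φ = 89.5°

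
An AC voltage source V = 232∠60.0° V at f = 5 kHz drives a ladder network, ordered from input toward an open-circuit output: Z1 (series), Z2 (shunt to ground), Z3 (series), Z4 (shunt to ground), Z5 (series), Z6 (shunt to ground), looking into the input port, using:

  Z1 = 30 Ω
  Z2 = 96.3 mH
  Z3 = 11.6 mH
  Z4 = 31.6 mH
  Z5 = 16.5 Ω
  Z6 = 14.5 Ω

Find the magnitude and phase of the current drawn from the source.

Step 1 — Angular frequency: ω = 2π·f = 2π·5000 = 3.142e+04 rad/s.
Step 2 — Component impedances:
  Z1: Z = R = 30 Ω
  Z2: Z = jωL = j·3.142e+04·0.0963 = 0 + j3025 Ω
  Z3: Z = jωL = j·3.142e+04·0.0116 = 0 + j364.4 Ω
  Z4: Z = jωL = j·3.142e+04·0.0316 = 0 + j992.7 Ω
  Z5: Z = R = 16.5 Ω
  Z6: Z = R = 14.5 Ω
Step 3 — Ladder network (open output): work backward from the far end, alternating series and parallel combinations. Z_in = 54.65 + j326.2 Ω = 330.8∠80.5° Ω.
Step 4 — Source phasor: V = 232∠60.0° V = 116 + j200.9 V.
Step 5 — Ohm's law: I = V / Z_total = (116 + j200.9) / (54.65 + j326.2) = 0.657 - j0.2455 A.
Step 6 — Convert to polar: |I| = 0.7014 A, ∠I = -20.5°.

I = 0.7014∠-20.5° A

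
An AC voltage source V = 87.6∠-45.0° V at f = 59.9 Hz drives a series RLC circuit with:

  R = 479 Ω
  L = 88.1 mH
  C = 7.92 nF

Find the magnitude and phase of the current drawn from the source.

Step 1 — Angular frequency: ω = 2π·f = 2π·59.9 = 376.4 rad/s.
Step 2 — Component impedances:
  R: Z = R = 479 Ω
  L: Z = jωL = j·376.4·0.0881 = 0 + j33.16 Ω
  C: Z = 1/(jωC) = -j/(ω·C) = 0 - j3.355e+05 Ω
Step 3 — Series combination: Z_total = R + L + C = 479 - j3.354e+05 Ω = 3.354e+05∠-89.9° Ω.
Step 4 — Source phasor: V = 87.6∠-45.0° V = 61.94 - j61.94 V.
Step 5 — Ohm's law: I = V / Z_total = (61.94 - j61.94) / (479 - j3.354e+05) = 0.0001849 + j0.0001844 A.
Step 6 — Convert to polar: |I| = 0.0002611 A, ∠I = 44.9°.

I = 0.0002611∠44.9° A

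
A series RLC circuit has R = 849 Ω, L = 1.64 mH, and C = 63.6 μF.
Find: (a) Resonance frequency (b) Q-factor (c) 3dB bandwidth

Step 1 — Resonance condition Im(Z)=0 gives ω₀ = 1/√(LC).
Step 2 — ω₀ = 1/√(0.00164·6.36e-05) = 3096 rad/s.
Step 3 — f₀ = ω₀/(2π) = 492.8 Hz.
Step 4 — Series Q: Q = ω₀L/R = 3096·0.00164/849 = 0.005981.
Step 5 — 3dB bandwidth: Δω = ω₀/Q = 5.177e+05 rad/s; BW = Δω/(2π) = 8.239e+04 Hz.

(a) f₀ = 492.8 Hz  (b) Q = 0.005981  (c) BW = 8.239e+04 Hz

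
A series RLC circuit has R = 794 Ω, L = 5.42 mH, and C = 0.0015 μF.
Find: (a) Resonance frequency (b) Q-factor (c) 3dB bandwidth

Step 1 — Resonance condition Im(Z)=0 gives ω₀ = 1/√(LC).
Step 2 — ω₀ = 1/√(0.00542·1.5e-09) = 3.507e+05 rad/s.
Step 3 — f₀ = ω₀/(2π) = 5.582e+04 Hz.
Step 4 — Series Q: Q = ω₀L/R = 3.507e+05·0.00542/794 = 2.394.
Step 5 — 3dB bandwidth: Δω = ω₀/Q = 1.465e+05 rad/s; BW = Δω/(2π) = 2.332e+04 Hz.

(a) f₀ = 5.582e+04 Hz  (b) Q = 2.394  (c) BW = 2.332e+04 Hz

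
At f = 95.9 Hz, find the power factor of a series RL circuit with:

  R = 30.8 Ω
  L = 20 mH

Step 1 — Angular frequency: ω = 2π·f = 2π·95.9 = 602.6 rad/s.
Step 2 — Component impedances:
  R: Z = R = 30.8 Ω
  L: Z = jωL = j·602.6·0.02 = 0 + j12.05 Ω
Step 3 — Series combination: Z_total = R + L = 30.8 + j12.05 Ω = 33.07∠21.4° Ω.
Step 4 — Power factor: PF = cos(φ) = Re(Z)/|Z| = 30.8/33.0737 = 0.9313.
Step 5 — Type: Im(Z) = 12.05 ⇒ lagging (phase φ = 21.4°).

PF = 0.9313 (lagging, φ = 21.4°)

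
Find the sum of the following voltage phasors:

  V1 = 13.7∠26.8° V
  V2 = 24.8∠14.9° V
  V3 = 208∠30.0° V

Step 1 — Convert each phasor to rectangular form:
  V1 = 13.7·(cos(26.8°) + j·sin(26.8°)) = 12.23 + j6.177 V
  V2 = 24.8·(cos(14.9°) + j·sin(14.9°)) = 23.97 + j6.377 V
  V3 = 208·(cos(30.0°) + j·sin(30.0°)) = 180.1 + j104 V
Step 2 — Sum components: V_total = 216.3 + j116.6 V.
Step 3 — Convert to polar: |V_total| = 245.7 V, ∠V_total = 28.3°.

V_total = 245.7∠28.3° V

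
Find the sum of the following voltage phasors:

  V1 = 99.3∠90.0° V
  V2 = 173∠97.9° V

Step 1 — Convert each phasor to rectangular form:
  V1 = 99.3·(cos(90.0°) + j·sin(90.0°)) = 0 + j99.3 V
  V2 = 173·(cos(97.9°) + j·sin(97.9°)) = -23.78 + j171.4 V
Step 2 — Sum components: V_total = -23.78 + j270.7 V.
Step 3 — Convert to polar: |V_total| = 271.7 V, ∠V_total = 95.0°.

V_total = 271.7∠95.0° V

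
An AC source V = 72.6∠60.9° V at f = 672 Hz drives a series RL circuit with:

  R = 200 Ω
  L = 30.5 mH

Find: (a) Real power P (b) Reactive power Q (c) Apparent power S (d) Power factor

Step 1 — Angular frequency: ω = 2π·f = 2π·672 = 4222 rad/s.
Step 2 — Component impedances:
  R: Z = R = 200 Ω
  L: Z = jωL = j·4222·0.0305 = 0 + j128.8 Ω
Step 3 — Series combination: Z_total = R + L = 200 + j128.8 Ω = 237.9∠32.8° Ω.
Step 4 — Source phasor: V = 72.6∠60.9° V = 35.31 + j63.44 V.
Step 5 — Current: I = V / Z = 0.2692 + j0.1439 A = 0.3052∠28.1° A.
Step 6 — Complex power: S = V·I* = 18.63 + j12 VA.
Step 7 — Real power: P = Re(S) = 18.63 W.
Step 8 — Reactive power: Q = Im(S) = 12 VAR.
Step 9 — Apparent power: |S| = 22.16 VA.
Step 10 — Power factor: PF = P/|S| = 0.8408 (lagging).

(a) P = 18.63 W  (b) Q = 12 VAR  (c) S = 22.16 VA  (d) PF = 0.8408 (lagging)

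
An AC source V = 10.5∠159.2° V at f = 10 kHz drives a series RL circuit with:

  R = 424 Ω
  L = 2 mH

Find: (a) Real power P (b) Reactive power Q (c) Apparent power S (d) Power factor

Step 1 — Angular frequency: ω = 2π·f = 2π·1e+04 = 6.283e+04 rad/s.
Step 2 — Component impedances:
  R: Z = R = 424 Ω
  L: Z = jωL = j·6.283e+04·0.002 = 0 + j125.7 Ω
Step 3 — Series combination: Z_total = R + L = 424 + j125.7 Ω = 442.2∠16.5° Ω.
Step 4 — Source phasor: V = 10.5∠159.2° V = -9.816 + j3.729 V.
Step 5 — Current: I = V / Z = -0.01889 + j0.01439 A = 0.02374∠142.7° A.
Step 6 — Complex power: S = V·I* = 0.239 + j0.07084 VA.
Step 7 — Real power: P = Re(S) = 0.239 W.
Step 8 — Reactive power: Q = Im(S) = 0.07084 VAR.
Step 9 — Apparent power: |S| = 0.2493 VA.
Step 10 — Power factor: PF = P/|S| = 0.9588 (lagging).

(a) P = 0.239 W  (b) Q = 0.07084 VAR  (c) S = 0.2493 VA  (d) PF = 0.9588 (lagging)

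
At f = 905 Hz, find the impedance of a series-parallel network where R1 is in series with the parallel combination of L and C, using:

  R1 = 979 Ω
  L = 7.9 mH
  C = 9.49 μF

Step 1 — Angular frequency: ω = 2π·f = 2π·905 = 5686 rad/s.
Step 2 — Component impedances:
  R1: Z = R = 979 Ω
  L: Z = jωL = j·5686·0.0079 = 0 + j44.92 Ω
  C: Z = 1/(jωC) = -j/(ω·C) = 0 - j18.53 Ω
Step 3 — Parallel branch: L || C = 1/(1/L + 1/C) = 0 - j31.54 Ω.
Step 4 — Series with R1: Z_total = R1 + (L || C) = 979 - j31.54 Ω = 979.5∠-1.8° Ω.

Z = 979 - j31.54 Ω = 979.5∠-1.8° Ω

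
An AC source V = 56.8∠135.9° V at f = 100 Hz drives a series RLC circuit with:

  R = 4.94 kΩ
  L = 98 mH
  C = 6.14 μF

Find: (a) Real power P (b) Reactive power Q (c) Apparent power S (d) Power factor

Step 1 — Angular frequency: ω = 2π·f = 2π·100 = 628.3 rad/s.
Step 2 — Component impedances:
  R: Z = R = 4940 Ω
  L: Z = jωL = j·628.3·0.098 = 0 + j61.58 Ω
  C: Z = 1/(jωC) = -j/(ω·C) = 0 - j259.2 Ω
Step 3 — Series combination: Z_total = R + L + C = 4940 - j197.6 Ω = 4944∠-2.3° Ω.
Step 4 — Source phasor: V = 56.8∠135.9° V = -40.79 + j39.53 V.
Step 5 — Current: I = V / Z = -0.008563 + j0.007659 A = 0.01149∠138.2° A.
Step 6 — Complex power: S = V·I* = 0.652 - j0.02609 VA.
Step 7 — Real power: P = Re(S) = 0.652 W.
Step 8 — Reactive power: Q = Im(S) = -0.02609 VAR.
Step 9 — Apparent power: |S| = 0.6526 VA.
Step 10 — Power factor: PF = P/|S| = 0.9992 (leading).

(a) P = 0.652 W  (b) Q = -0.02609 VAR  (c) S = 0.6526 VA  (d) PF = 0.9992 (leading)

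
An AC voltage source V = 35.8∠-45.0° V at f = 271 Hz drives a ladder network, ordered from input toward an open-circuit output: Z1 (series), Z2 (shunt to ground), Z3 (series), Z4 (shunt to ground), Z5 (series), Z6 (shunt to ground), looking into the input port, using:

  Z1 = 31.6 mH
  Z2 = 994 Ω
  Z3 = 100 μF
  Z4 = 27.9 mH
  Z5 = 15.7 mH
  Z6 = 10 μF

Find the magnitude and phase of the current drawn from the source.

Step 1 — Angular frequency: ω = 2π·f = 2π·271 = 1703 rad/s.
Step 2 — Component impedances:
  Z1: Z = jωL = j·1703·0.0316 = 0 + j53.81 Ω
  Z2: Z = R = 994 Ω
  Z3: Z = 1/(jωC) = -j/(ω·C) = 0 - j5.873 Ω
  Z4: Z = jωL = j·1703·0.0279 = 0 + j47.51 Ω
  Z5: Z = jωL = j·1703·0.0157 = 0 + j26.73 Ω
  Z6: Z = 1/(jωC) = -j/(ω·C) = 0 - j58.73 Ω
Step 3 — Ladder network (open output): work backward from the far end, alternating series and parallel combinations. Z_in = 10.74 - j48.94 Ω = 50.1∠-77.6° Ω.
Step 4 — Source phasor: V = 35.8∠-45.0° V = 25.31 - j25.31 V.
Step 5 — Ohm's law: I = V / Z_total = (25.31 - j25.31) / (10.74 - j48.94) = 0.6018 + j0.3852 A.
Step 6 — Convert to polar: |I| = 0.7145 A, ∠I = 32.6°.

I = 0.7145∠32.6° A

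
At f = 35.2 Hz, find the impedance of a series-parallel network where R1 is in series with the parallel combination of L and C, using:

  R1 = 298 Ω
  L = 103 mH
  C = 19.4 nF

Step 1 — Angular frequency: ω = 2π·f = 2π·35.2 = 221.2 rad/s.
Step 2 — Component impedances:
  R1: Z = R = 298 Ω
  L: Z = jωL = j·221.2·0.103 = 0 + j22.78 Ω
  C: Z = 1/(jωC) = -j/(ω·C) = 0 - j2.331e+05 Ω
Step 3 — Parallel branch: L || C = 1/(1/L + 1/C) = 0 + j22.78 Ω.
Step 4 — Series with R1: Z_total = R1 + (L || C) = 298 + j22.78 Ω = 298.9∠4.4° Ω.

Z = 298 + j22.78 Ω = 298.9∠4.4° Ω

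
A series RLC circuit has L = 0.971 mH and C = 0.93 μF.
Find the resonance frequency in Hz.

Step 1 — Resonance condition Im(Z)=0 gives ω₀ = 1/√(LC).
Step 2 — ω₀ = 1/√(0.000971·9.3e-07) = 3.328e+04 rad/s.
Step 3 — f₀ = ω₀/(2π) = 5296 Hz.

f₀ = 5296 Hz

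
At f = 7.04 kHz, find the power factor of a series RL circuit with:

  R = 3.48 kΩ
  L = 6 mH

Step 1 — Angular frequency: ω = 2π·f = 2π·7040 = 4.423e+04 rad/s.
Step 2 — Component impedances:
  R: Z = R = 3480 Ω
  L: Z = jωL = j·4.423e+04·0.006 = 0 + j265.4 Ω
Step 3 — Series combination: Z_total = R + L = 3480 + j265.4 Ω = 3490∠4.4° Ω.
Step 4 — Power factor: PF = cos(φ) = Re(Z)/|Z| = 3480/3490 = 0.9971.
Step 5 — Type: Im(Z) = 265.4 ⇒ lagging (phase φ = 4.4°).

PF = 0.9971 (lagging, φ = 4.4°)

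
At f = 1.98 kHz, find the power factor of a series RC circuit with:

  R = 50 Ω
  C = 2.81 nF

Step 1 — Angular frequency: ω = 2π·f = 2π·1980 = 1.244e+04 rad/s.
Step 2 — Component impedances:
  R: Z = R = 50 Ω
  C: Z = 1/(jωC) = -j/(ω·C) = 0 - j2.861e+04 Ω
Step 3 — Series combination: Z_total = R + C = 50 - j2.861e+04 Ω = 2.861e+04∠-89.9° Ω.
Step 4 — Power factor: PF = cos(φ) = Re(Z)/|Z| = 50/2.861e+04 = 0.001748.
Step 5 — Type: Im(Z) = -2.861e+04 ⇒ leading (phase φ = -89.9°).

PF = 0.001748 (leading, φ = -89.9°)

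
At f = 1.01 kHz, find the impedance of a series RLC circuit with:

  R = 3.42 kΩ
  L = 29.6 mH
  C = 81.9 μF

Step 1 — Angular frequency: ω = 2π·f = 2π·1010 = 6346 rad/s.
Step 2 — Component impedances:
  R: Z = R = 3420 Ω
  L: Z = jωL = j·6346·0.0296 = 0 + j187.8 Ω
  C: Z = 1/(jωC) = -j/(ω·C) = 0 - j1.924 Ω
Step 3 — Series combination: Z_total = R + L + C = 3420 + j185.9 Ω = 3425∠3.1° Ω.

Z = 3420 + j185.9 Ω = 3425∠3.1° Ω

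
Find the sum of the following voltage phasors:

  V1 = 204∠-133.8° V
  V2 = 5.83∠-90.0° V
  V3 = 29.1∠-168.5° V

Step 1 — Convert each phasor to rectangular form:
  V1 = 204·(cos(-133.8°) + j·sin(-133.8°)) = -141.2 - j147.2 V
  V2 = 5.83·(cos(-90.0°) + j·sin(-90.0°)) = 0 - j5.83 V
  V3 = 29.1·(cos(-168.5°) + j·sin(-168.5°)) = -28.52 - j5.802 V
Step 2 — Sum components: V_total = -169.7 - j158.9 V.
Step 3 — Convert to polar: |V_total| = 232.5 V, ∠V_total = -136.9°.

V_total = 232.5∠-136.9° V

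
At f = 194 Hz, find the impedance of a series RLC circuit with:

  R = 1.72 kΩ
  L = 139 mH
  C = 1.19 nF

Step 1 — Angular frequency: ω = 2π·f = 2π·194 = 1219 rad/s.
Step 2 — Component impedances:
  R: Z = R = 1720 Ω
  L: Z = jωL = j·1219·0.139 = 0 + j169.4 Ω
  C: Z = 1/(jωC) = -j/(ω·C) = 0 - j6.894e+05 Ω
Step 3 — Series combination: Z_total = R + L + C = 1720 - j6.892e+05 Ω = 6.892e+05∠-89.9° Ω.

Z = 1720 - j6.892e+05 Ω = 6.892e+05∠-89.9° Ω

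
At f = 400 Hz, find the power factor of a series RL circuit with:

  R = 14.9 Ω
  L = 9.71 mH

Step 1 — Angular frequency: ω = 2π·f = 2π·400 = 2513 rad/s.
Step 2 — Component impedances:
  R: Z = R = 14.9 Ω
  L: Z = jωL = j·2513·0.00971 = 0 + j24.4 Ω
Step 3 — Series combination: Z_total = R + L = 14.9 + j24.4 Ω = 28.59∠58.6° Ω.
Step 4 — Power factor: PF = cos(φ) = Re(Z)/|Z| = 14.9/28.593 = 0.5211.
Step 5 — Type: Im(Z) = 24.4 ⇒ lagging (phase φ = 58.6°).

PF = 0.5211 (lagging, φ = 58.6°)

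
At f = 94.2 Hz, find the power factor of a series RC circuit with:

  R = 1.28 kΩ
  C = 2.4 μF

Step 1 — Angular frequency: ω = 2π·f = 2π·94.2 = 591.9 rad/s.
Step 2 — Component impedances:
  R: Z = R = 1280 Ω
  C: Z = 1/(jωC) = -j/(ω·C) = 0 - j704 Ω
Step 3 — Series combination: Z_total = R + C = 1280 - j704 Ω = 1461∠-28.8° Ω.
Step 4 — Power factor: PF = cos(φ) = Re(Z)/|Z| = 1280/1460.8 = 0.8762.
Step 5 — Type: Im(Z) = -704 ⇒ leading (phase φ = -28.8°).

PF = 0.8762 (leading, φ = -28.8°)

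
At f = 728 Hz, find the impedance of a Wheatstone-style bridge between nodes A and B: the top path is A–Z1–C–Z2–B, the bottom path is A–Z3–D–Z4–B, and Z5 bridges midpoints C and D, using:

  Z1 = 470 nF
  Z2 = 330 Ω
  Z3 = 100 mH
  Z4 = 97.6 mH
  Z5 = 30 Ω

Step 1 — Angular frequency: ω = 2π·f = 2π·728 = 4574 rad/s.
Step 2 — Component impedances:
  Z1: Z = 1/(jωC) = -j/(ω·C) = 0 - j465.1 Ω
  Z2: Z = R = 330 Ω
  Z3: Z = jωL = j·4574·0.1 = 0 + j457.4 Ω
  Z4: Z = jωL = j·4574·0.0976 = 0 + j446.4 Ω
  Z5: Z = R = 30 Ω
Step 3 — Bridge requires nodal analysis (the Z5 bridge couples midpoints C and D, so the two paths cannot be reduced to a simple series/parallel combination). Setting node B to ground and injecting 1 A at node A, the 3-node admittance system at A, C, D solves to V_A = Z_AB = 7646 + j1708 Ω = 7835∠12.6° Ω.

Z = 7646 + j1708 Ω = 7835∠12.6° Ω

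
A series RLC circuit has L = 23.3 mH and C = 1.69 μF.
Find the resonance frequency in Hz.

Step 1 — Resonance condition Im(Z)=0 gives ω₀ = 1/√(LC).
Step 2 — ω₀ = 1/√(0.0233·1.69e-06) = 5039 rad/s.
Step 3 — f₀ = ω₀/(2π) = 802 Hz.

f₀ = 802 Hz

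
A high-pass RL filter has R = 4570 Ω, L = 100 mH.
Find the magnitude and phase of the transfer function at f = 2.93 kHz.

Step 1 — Angular frequency: ω = 2π·2930 = 1.841e+04 rad/s.
Step 2 — Transfer function: H(jω) = jωL/(R + jωL).
Step 3 — Numerator jωL = j·1841; denominator R + jωL = 4570 + j1841.
Step 4 — H = 0.1396 + j0.3466.
Step 5 — Magnitude: |H| = 0.3737 (-8.6 dB); phase: φ = 68.1°.

|H| = 0.3737 (-8.6 dB), φ = 68.1°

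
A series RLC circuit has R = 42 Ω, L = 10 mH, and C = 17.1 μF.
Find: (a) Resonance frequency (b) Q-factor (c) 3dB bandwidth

Step 1 — Resonance: ω₀ = 1/√(LC) = 1/√(0.01·1.71e-05) = 2418 rad/s.
Step 2 — f₀ = ω₀/(2π) = 384.9 Hz.
Step 3 — Series Q: Q = ω₀L/R = 2418·0.01/42 = 0.5758.
Step 4 — Bandwidth: Δω = ω₀/Q = 4200 rad/s; BW = Δω/(2π) = 668.5 Hz.

(a) f₀ = 384.9 Hz  (b) Q = 0.5758  (c) BW = 668.5 Hz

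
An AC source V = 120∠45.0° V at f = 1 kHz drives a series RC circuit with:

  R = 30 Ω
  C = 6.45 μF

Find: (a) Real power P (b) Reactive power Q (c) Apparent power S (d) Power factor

Step 1 — Angular frequency: ω = 2π·f = 2π·1000 = 6283 rad/s.
Step 2 — Component impedances:
  R: Z = R = 30 Ω
  C: Z = 1/(jωC) = -j/(ω·C) = 0 - j24.68 Ω
Step 3 — Series combination: Z_total = R + C = 30 - j24.68 Ω = 38.84∠-39.4° Ω.
Step 4 — Source phasor: V = 120∠45.0° V = 84.85 + j84.85 V.
Step 5 — Current: I = V / Z = 0.2994 + j3.075 A = 3.089∠84.4° A.
Step 6 — Complex power: S = V·I* = 286.3 - j235.5 VA.
Step 7 — Real power: P = Re(S) = 286.3 W.
Step 8 — Reactive power: Q = Im(S) = -235.5 VAR.
Step 9 — Apparent power: |S| = 370.7 VA.
Step 10 — Power factor: PF = P/|S| = 0.7723 (leading).

(a) P = 286.3 W  (b) Q = -235.5 VAR  (c) S = 370.7 VA  (d) PF = 0.7723 (leading)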